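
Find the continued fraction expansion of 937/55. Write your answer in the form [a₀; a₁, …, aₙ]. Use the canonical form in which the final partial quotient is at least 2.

937 ÷ 55 → quotient 17, remainder 2
55 ÷ 2 → quotient 27, remainder 1
2 ÷ 1 → quotient 2, remainder 0

[17; 27, 2]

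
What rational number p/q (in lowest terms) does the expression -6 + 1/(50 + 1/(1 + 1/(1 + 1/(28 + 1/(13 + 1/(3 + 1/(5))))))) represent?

Collapse the nested fraction from the inside out:
Start with 5.
3 + 1/(5/1) = 3 + 1/5 = 16/5
13 + 1/(16/5) = 13 + 5/16 = 213/16
28 + 1/(213/16) = 28 + 16/213 = 5980/213
1 + 1/(5980/213) = 1 + 213/5980 = 6193/5980
1 + 1/(6193/5980) = 1 + 5980/6193 = 12173/6193
50 + 1/(12173/6193) = 50 + 6193/12173 = 614843/12173
-6 + 1/(614843/12173) = -6 + 12173/614843 = -3676885/614843

-3676885/614843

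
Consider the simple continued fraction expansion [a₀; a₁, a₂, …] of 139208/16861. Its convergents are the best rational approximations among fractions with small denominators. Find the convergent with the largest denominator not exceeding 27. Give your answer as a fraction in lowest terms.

33/4

List convergents until the denominator exceeds the bound:
a_0 = 8: 8/1  (≤ bound)
a_1 = 3: 25/3  (≤ bound)
a_2 = 1: 33/4  (≤ bound)
a_3 = 9: 322/39  (> 27, stop)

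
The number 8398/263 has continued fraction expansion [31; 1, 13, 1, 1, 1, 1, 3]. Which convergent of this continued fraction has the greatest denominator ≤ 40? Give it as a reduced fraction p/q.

926/29

List convergents until the denominator exceeds the bound:
a_0 = 31: 31/1  (≤ bound)
a_1 = 1: 32/1  (≤ bound)
a_2 = 13: 447/14  (≤ bound)
a_3 = 1: 479/15  (≤ bound)
a_4 = 1: 926/29  (≤ bound)
a_5 = 1: 1405/44  (> 40, stop)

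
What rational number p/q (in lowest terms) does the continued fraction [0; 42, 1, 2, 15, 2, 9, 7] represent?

6402/273197

a_0 = 0: 0/1
a_1 = 42: 1/42
a_2 = 1: 1/43
a_3 = 2: 3/128
a_4 = 15: 46/1963
a_5 = 2: 95/4054
a_6 = 9: 901/38449
a_7 = 7: 6402/273197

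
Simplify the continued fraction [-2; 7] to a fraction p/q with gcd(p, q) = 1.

-13/7

Collapse the nested fraction from the inside out:
Start with 7.
-2 + 1/(7/1) = -2 + 1/7 = -13/7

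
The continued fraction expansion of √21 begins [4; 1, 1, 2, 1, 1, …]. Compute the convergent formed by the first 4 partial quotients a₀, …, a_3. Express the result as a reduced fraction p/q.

Compute successive convergents:
a_0 = 4: 4/1
a_1 = 1: 5/1
a_2 = 1: 9/2
a_3 = 2: 23/5

23/5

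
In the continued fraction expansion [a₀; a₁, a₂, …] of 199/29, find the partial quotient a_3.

Apply division with remainder until the remainder is 0:
199 = 6·29 + 25, so a_0 = 6
29 = 1·25 + 4, so a_1 = 1
25 = 6·4 + 1, so a_2 = 6
4 = 4·1 + 0, so a_3 = 4

4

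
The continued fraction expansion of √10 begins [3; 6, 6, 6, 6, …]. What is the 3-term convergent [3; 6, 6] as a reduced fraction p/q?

117/37

Start with 6.
6 + 1/(6/1) = 6 + 1/6 = 37/6
3 + 1/(37/6) = 3 + 6/37 = 117/37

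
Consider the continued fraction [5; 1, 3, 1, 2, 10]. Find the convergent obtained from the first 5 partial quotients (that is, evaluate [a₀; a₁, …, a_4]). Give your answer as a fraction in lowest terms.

81/14

Work from the innermost term outward:
Start with 2.
1 + 1/(2/1) = 1 + 1/2 = 3/2
3 + 1/(3/2) = 3 + 2/3 = 11/3
1 + 1/(11/3) = 1 + 3/11 = 14/11
5 + 1/(14/11) = 5 + 11/14 = 81/14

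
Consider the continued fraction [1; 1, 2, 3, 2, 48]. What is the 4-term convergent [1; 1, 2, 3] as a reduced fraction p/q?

Start with 3.
2 + 1/(3/1) = 2 + 1/3 = 7/3
1 + 1/(7/3) = 1 + 3/7 = 10/7
1 + 1/(10/7) = 1 + 7/10 = 17/10

17/10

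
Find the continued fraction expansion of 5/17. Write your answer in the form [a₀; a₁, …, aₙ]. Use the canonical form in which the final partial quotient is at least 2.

[0; 3, 2, 2]

Apply division with remainder until the remainder is 0:
5 ÷ 17 → quotient 0, remainder 5
17 ÷ 5 → quotient 3, remainder 2
5 ÷ 2 → quotient 2, remainder 1
2 ÷ 1 → quotient 2, remainder 0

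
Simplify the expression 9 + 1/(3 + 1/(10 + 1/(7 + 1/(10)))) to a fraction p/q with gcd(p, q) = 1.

20799/2231

Work from the innermost term outward:
Start with 10.
7 + 1/(10/1) = 7 + 1/10 = 71/10
10 + 1/(71/10) = 10 + 10/71 = 720/71
3 + 1/(720/71) = 3 + 71/720 = 2231/720
9 + 1/(2231/720) = 9 + 720/2231 = 20799/2231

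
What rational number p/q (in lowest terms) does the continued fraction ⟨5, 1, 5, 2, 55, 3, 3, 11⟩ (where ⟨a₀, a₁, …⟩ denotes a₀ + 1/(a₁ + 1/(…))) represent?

478879/81915

Start with 11.
3 + 1/(11/1) = 3 + 1/11 = 34/11
3 + 1/(34/11) = 3 + 11/34 = 113/34
55 + 1/(113/34) = 55 + 34/113 = 6249/113
2 + 1/(6249/113) = 2 + 113/6249 = 12611/6249
5 + 1/(12611/6249) = 5 + 6249/12611 = 69304/12611
1 + 1/(69304/12611) = 1 + 12611/69304 = 81915/69304
5 + 1/(81915/69304) = 5 + 69304/81915 = 478879/81915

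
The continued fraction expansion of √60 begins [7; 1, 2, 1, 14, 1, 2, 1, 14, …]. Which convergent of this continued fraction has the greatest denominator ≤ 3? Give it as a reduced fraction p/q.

23/3

a_0 = 7: 7/1  (≤ bound)
a_1 = 1: 8/1  (≤ bound)
a_2 = 2: 23/3  (≤ bound)
a_3 = 1: 31/4  (> 3, stop)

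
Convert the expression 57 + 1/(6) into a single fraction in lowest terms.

343/6

a_0 = 57: 57/1
a_1 = 6: 343/6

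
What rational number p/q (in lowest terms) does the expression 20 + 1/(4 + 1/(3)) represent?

263/13

Start with 3.
4 + 1/(3/1) = 4 + 1/3 = 13/3
20 + 1/(13/3) = 20 + 3/13 = 263/13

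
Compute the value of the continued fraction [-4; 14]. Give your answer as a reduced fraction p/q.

Start with 14.
-4 + 1/(14/1) = -4 + 1/14 = -55/14

-55/14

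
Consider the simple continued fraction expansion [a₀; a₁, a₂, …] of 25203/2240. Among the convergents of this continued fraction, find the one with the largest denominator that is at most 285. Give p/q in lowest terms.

List convergents until the denominator exceeds the bound:
a_0 = 11: 11/1  (≤ bound)
a_1 = 3: 34/3  (≤ bound)
a_2 = 1: 45/4  (≤ bound)
a_3 = 45: 2059/183  (≤ bound)
a_4 = 1: 2104/187  (≤ bound)
a_5 = 11: 25203/2240  (> 285, stop)

2104/187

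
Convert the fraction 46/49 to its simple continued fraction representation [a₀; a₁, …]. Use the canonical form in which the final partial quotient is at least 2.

⌊46/49⌋ = 0, remainder 46
⌊49/46⌋ = 1, remainder 3
⌊46/3⌋ = 15, remainder 1
⌊3/1⌋ = 3, remainder 0

[0; 1, 15, 3]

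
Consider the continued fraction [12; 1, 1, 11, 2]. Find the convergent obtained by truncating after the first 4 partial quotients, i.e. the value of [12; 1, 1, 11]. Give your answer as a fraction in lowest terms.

Start with 11.
1 + 1/(11/1) = 1 + 1/11 = 12/11
1 + 1/(12/11) = 1 + 11/12 = 23/12
12 + 1/(23/12) = 12 + 12/23 = 288/23

288/23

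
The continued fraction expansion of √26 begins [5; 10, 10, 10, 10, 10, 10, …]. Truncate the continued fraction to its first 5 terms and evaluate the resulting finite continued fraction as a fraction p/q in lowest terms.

52525/10301

Start with 10.
10 + 1/(10/1) = 10 + 1/10 = 101/10
10 + 1/(101/10) = 10 + 10/101 = 1020/101
10 + 1/(1020/101) = 10 + 101/1020 = 10301/1020
5 + 1/(10301/1020) = 5 + 1020/10301 = 52525/10301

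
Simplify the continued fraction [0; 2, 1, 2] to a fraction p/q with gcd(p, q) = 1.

Work from the innermost term outward:
Start with 2.
1 + 1/(2/1) = 1 + 1/2 = 3/2
2 + 1/(3/2) = 2 + 2/3 = 8/3
0 + 1/(8/3) = 0 + 3/8 = 3/8

3/8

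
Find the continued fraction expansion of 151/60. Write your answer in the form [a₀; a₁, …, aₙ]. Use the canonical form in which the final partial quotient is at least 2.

[2; 1, 1, 14, 2]

151 ÷ 60 → quotient 2, remainder 31
60 ÷ 31 → quotient 1, remainder 29
31 ÷ 29 → quotient 1, remainder 2
29 ÷ 2 → quotient 14, remainder 1
2 ÷ 1 → quotient 2, remainder 0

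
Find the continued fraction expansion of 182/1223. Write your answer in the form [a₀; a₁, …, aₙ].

182 = 0·1223 + 182, so a_0 = 0
1223 = 6·182 + 131, so a_1 = 6
182 = 1·131 + 51, so a_2 = 1
131 = 2·51 + 29, so a_3 = 2
51 = 1·29 + 22, so a_4 = 1
29 = 1·22 + 7, so a_5 = 1
22 = 3·7 + 1, so a_6 = 3
7 = 7·1 + 0, so a_7 = 7

[0; 6, 1, 2, 1, 1, 3, 7]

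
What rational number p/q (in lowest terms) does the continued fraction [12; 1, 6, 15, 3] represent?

4179/325

Work from the innermost term outward:
Start with 3.
15 + 1/(3/1) = 15 + 1/3 = 46/3
6 + 1/(46/3) = 6 + 3/46 = 279/46
1 + 1/(279/46) = 1 + 46/279 = 325/279
12 + 1/(325/279) = 12 + 279/325 = 4179/325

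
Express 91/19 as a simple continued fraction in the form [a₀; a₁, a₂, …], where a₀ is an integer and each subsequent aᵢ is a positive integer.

[4; 1, 3, 1, 3]

Apply division with remainder until the remainder is 0:
91 ÷ 19 → quotient 4, remainder 15
19 ÷ 15 → quotient 1, remainder 4
15 ÷ 4 → quotient 3, remainder 3
4 ÷ 3 → quotient 1, remainder 1
3 ÷ 1 → quotient 3, remainder 0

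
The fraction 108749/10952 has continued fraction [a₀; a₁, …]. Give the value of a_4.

1

Apply division with remainder until the remainder is 0:
108749 = 9·10952 + 10181, so a_0 = 9
10952 = 1·10181 + 771, so a_1 = 1
10181 = 13·771 + 158, so a_2 = 13
771 = 4·158 + 139, so a_3 = 4
158 = 1·139 + 19, so a_4 = 1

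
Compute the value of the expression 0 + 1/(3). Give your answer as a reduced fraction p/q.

1/3

Work from the innermost term outward:
Start with 3.
0 + 1/(3/1) = 0 + 1/3 = 1/3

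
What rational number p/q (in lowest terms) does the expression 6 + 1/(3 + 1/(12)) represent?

234/37

Collapse the nested fraction from the inside out:
Start with 12.
3 + 1/(12/1) = 3 + 1/12 = 37/12
6 + 1/(37/12) = 6 + 12/37 = 234/37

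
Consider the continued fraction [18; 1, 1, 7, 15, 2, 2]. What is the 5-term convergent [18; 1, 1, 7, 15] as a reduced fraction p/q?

Starting at the tail and folding back:
Start with 15.
7 + 1/(15/1) = 7 + 1/15 = 106/15
1 + 1/(106/15) = 1 + 15/106 = 121/106
1 + 1/(121/106) = 1 + 106/121 = 227/121
18 + 1/(227/121) = 18 + 121/227 = 4207/227

4207/227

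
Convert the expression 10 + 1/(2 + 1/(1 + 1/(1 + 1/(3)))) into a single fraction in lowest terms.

Start with 3.
1 + 1/(3/1) = 1 + 1/3 = 4/3
1 + 1/(4/3) = 1 + 3/4 = 7/4
2 + 1/(7/4) = 2 + 4/7 = 18/7
10 + 1/(18/7) = 10 + 7/18 = 187/18

187/18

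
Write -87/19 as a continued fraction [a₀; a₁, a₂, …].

[-5; 2, 2, 1, 2]

-87 = -5·19 + 8, so a_0 = -5
19 = 2·8 + 3, so a_1 = 2
8 = 2·3 + 2, so a_2 = 2
3 = 1·2 + 1, so a_3 = 1
2 = 2·1 + 0, so a_4 = 2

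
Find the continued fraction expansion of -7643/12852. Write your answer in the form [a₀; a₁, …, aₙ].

-7643 = -1·12852 + 5209, so a_0 = -1
12852 = 2·5209 + 2434, so a_1 = 2
5209 = 2·2434 + 341, so a_2 = 2
2434 = 7·341 + 47, so a_3 = 7
341 = 7·47 + 12, so a_4 = 7
47 = 3·12 + 11, so a_5 = 3
12 = 1·11 + 1, so a_6 = 1
11 = 11·1 + 0, so a_7 = 11

[-1; 2, 2, 7, 7, 3, 1, 11]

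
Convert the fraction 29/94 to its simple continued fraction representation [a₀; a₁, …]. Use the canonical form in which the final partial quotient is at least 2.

[0; 3, 4, 7]

29 = 0·94 + 29, so a_0 = 0
94 = 3·29 + 7, so a_1 = 3
29 = 4·7 + 1, so a_2 = 4
7 = 7·1 + 0, so a_3 = 7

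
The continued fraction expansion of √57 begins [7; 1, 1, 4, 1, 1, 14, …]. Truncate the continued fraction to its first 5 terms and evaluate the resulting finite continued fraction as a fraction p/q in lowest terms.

a_0 = 7: 7/1
a_1 = 1: 8/1
a_2 = 1: 15/2
a_3 = 4: 68/9
a_4 = 1: 83/11

83/11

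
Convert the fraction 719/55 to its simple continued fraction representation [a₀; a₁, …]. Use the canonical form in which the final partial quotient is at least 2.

Run the Euclidean algorithm, recording each quotient:
⌊719/55⌋ = 13, remainder 4
⌊55/4⌋ = 13, remainder 3
⌊4/3⌋ = 1, remainder 1
⌊3/1⌋ = 3, remainder 0

[13; 13, 1, 3]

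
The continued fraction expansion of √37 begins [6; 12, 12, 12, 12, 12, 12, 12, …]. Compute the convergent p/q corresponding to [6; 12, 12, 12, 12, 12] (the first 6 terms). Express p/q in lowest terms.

Start with 12.
12 + 1/(12/1) = 12 + 1/12 = 145/12
12 + 1/(145/12) = 12 + 12/145 = 1752/145
12 + 1/(1752/145) = 12 + 145/1752 = 21169/1752
12 + 1/(21169/1752) = 12 + 1752/21169 = 255780/21169
6 + 1/(255780/21169) = 6 + 21169/255780 = 1555849/255780

1555849/255780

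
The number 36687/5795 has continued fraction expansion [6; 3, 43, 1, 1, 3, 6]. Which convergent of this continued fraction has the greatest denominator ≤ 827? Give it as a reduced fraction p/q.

List convergents until the denominator exceeds the bound:
a_0 = 6: 6/1  (≤ bound)
a_1 = 3: 19/3  (≤ bound)
a_2 = 43: 823/130  (≤ bound)
a_3 = 1: 842/133  (≤ bound)
a_4 = 1: 1665/263  (≤ bound)
a_5 = 3: 5837/922  (> 827, stop)

1665/263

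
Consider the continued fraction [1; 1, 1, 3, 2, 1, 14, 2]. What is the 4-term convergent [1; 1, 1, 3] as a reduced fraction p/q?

11/7

a_0 = 1: 1/1
a_1 = 1: 2/1
a_2 = 1: 3/2
a_3 = 3: 11/7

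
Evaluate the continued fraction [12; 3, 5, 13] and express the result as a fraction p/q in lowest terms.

Work from the innermost term outward:
Start with 13.
5 + 1/(13/1) = 5 + 1/13 = 66/13
3 + 1/(66/13) = 3 + 13/66 = 211/66
12 + 1/(211/66) = 12 + 66/211 = 2598/211

2598/211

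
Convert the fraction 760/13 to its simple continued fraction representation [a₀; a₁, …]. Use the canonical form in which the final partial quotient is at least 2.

[58; 2, 6]

Repeatedly divide and take the remainder:
760 ÷ 13 → quotient 58, remainder 6
13 ÷ 6 → quotient 2, remainder 1
6 ÷ 1 → quotient 6, remainder 0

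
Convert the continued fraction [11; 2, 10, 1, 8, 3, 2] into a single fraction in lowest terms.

16999/1481

Start with 2.
3 + 1/(2/1) = 3 + 1/2 = 7/2
8 + 1/(7/2) = 8 + 2/7 = 58/7
1 + 1/(58/7) = 1 + 7/58 = 65/58
10 + 1/(65/58) = 10 + 58/65 = 708/65
2 + 1/(708/65) = 2 + 65/708 = 1481/708
11 + 1/(1481/708) = 11 + 708/1481 = 16999/1481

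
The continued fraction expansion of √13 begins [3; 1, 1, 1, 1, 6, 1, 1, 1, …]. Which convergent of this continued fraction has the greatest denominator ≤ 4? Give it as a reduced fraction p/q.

11/3

a_0 = 3: 3/1  (≤ bound)
a_1 = 1: 4/1  (≤ bound)
a_2 = 1: 7/2  (≤ bound)
a_3 = 1: 11/3  (≤ bound)
a_4 = 1: 18/5  (> 4, stop)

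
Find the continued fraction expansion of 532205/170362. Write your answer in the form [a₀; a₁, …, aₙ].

[3; 8, 14, 1, 44, 2, 15]

⌊532205/170362⌋ = 3, remainder 21119
⌊170362/21119⌋ = 8, remainder 1410
⌊21119/1410⌋ = 14, remainder 1379
⌊1410/1379⌋ = 1, remainder 31
⌊1379/31⌋ = 44, remainder 15
⌊31/15⌋ = 2, remainder 1
⌊15/1⌋ = 15, remainder 0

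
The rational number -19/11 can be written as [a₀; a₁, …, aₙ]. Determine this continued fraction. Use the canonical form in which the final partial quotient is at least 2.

[-2; 3, 1, 2]

Run the Euclidean algorithm, recording each quotient:
-19 = -2·11 + 3, so a_0 = -2
11 = 3·3 + 2, so a_1 = 3
3 = 1·2 + 1, so a_2 = 1
2 = 2·1 + 0, so a_3 = 2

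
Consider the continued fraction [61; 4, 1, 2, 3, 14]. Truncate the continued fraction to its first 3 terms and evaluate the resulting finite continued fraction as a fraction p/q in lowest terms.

306/5

a_0 = 61: 61/1
a_1 = 4: 245/4
a_2 = 1: 306/5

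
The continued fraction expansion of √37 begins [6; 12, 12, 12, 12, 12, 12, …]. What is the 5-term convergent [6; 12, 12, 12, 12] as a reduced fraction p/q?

Start with 12.
12 + 1/(12/1) = 12 + 1/12 = 145/12
12 + 1/(145/12) = 12 + 12/145 = 1752/145
12 + 1/(1752/145) = 12 + 145/1752 = 21169/1752
6 + 1/(21169/1752) = 6 + 1752/21169 = 128766/21169

128766/21169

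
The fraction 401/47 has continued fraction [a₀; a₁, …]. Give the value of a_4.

3

401 = 8·47 + 25, so a_0 = 8
47 = 1·25 + 22, so a_1 = 1
25 = 1·22 + 3, so a_2 = 1
22 = 7·3 + 1, so a_3 = 7
3 = 3·1 + 0, so a_4 = 3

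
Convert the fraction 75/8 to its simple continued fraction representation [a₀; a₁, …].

Apply division with remainder until the remainder is 0:
75 ÷ 8 → quotient 9, remainder 3
8 ÷ 3 → quotient 2, remainder 2
3 ÷ 2 → quotient 1, remainder 1
2 ÷ 1 → quotient 2, remainder 0

[9; 2, 1, 2]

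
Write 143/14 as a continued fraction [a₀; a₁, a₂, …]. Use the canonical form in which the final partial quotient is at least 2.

⌊143/14⌋ = 10, remainder 3
⌊14/3⌋ = 4, remainder 2
⌊3/2⌋ = 1, remainder 1
⌊2/1⌋ = 2, remainder 0

[10; 4, 1, 2]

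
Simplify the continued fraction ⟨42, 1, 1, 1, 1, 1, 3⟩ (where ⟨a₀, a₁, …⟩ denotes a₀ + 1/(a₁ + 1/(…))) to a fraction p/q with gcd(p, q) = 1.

Use the convergent recurrence hₖ = aₖ·hₖ₋₁ + hₖ₋₂ (and likewise for the denominators kₖ):
a_0 = 42: 42/1
a_1 = 1: 43/1
a_2 = 1: 85/2
a_3 = 1: 128/3
a_4 = 1: 213/5
a_5 = 1: 341/8
a_6 = 3: 1236/29

1236/29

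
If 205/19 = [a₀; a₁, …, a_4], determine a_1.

Apply division with remainder until the remainder is 0:
⌊205/19⌋ = 10, remainder 15
⌊19/15⌋ = 1, remainder 4

1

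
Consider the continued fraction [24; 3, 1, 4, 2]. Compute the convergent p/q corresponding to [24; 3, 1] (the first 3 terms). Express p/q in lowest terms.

Start with 1.
3 + 1/(1/1) = 3 + 1/1 = 4/1
24 + 1/(4/1) = 24 + 1/4 = 97/4

97/4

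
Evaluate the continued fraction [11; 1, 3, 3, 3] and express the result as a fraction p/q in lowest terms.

a_0 = 11: 11/1
a_1 = 1: 12/1
a_2 = 3: 47/4
a_3 = 3: 153/13
a_4 = 3: 506/43

506/43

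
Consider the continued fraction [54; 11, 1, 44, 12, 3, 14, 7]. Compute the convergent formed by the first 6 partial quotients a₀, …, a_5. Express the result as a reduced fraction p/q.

1080534/19979

Use the convergent recurrence hₖ = aₖ·hₖ₋₁ + hₖ₋₂ (and likewise for the denominators kₖ):
a_0 = 54: 54/1
a_1 = 11: 595/11
a_2 = 1: 649/12
a_3 = 44: 29151/539
a_4 = 12: 350461/6480
a_5 = 3: 1080534/19979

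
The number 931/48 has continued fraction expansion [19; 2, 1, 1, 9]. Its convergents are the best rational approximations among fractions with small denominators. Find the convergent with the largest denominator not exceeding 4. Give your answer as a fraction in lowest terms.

a_0 = 19: 19/1  (≤ bound)
a_1 = 2: 39/2  (≤ bound)
a_2 = 1: 58/3  (≤ bound)
a_3 = 1: 97/5  (> 4, stop)

58/3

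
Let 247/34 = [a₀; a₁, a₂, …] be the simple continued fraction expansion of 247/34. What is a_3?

3

247 ÷ 34 → quotient 7, remainder 9
34 ÷ 9 → quotient 3, remainder 7
9 ÷ 7 → quotient 1, remainder 2
7 ÷ 2 → quotient 3, remainder 1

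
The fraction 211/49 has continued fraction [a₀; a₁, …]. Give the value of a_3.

Run the Euclidean algorithm, recording each quotient:
211 ÷ 49 → quotient 4, remainder 15
49 ÷ 15 → quotient 3, remainder 4
15 ÷ 4 → quotient 3, remainder 3
4 ÷ 3 → quotient 1, remainder 1

1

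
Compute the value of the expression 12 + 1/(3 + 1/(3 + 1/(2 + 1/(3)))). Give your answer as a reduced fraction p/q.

972/79

Start with 3.
2 + 1/(3/1) = 2 + 1/3 = 7/3
3 + 1/(7/3) = 3 + 3/7 = 24/7
3 + 1/(24/7) = 3 + 7/24 = 79/24
12 + 1/(79/24) = 12 + 24/79 = 972/79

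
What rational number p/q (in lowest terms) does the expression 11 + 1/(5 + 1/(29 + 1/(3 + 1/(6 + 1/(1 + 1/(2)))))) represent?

Start with 2.
1 + 1/(2/1) = 1 + 1/2 = 3/2
6 + 1/(3/2) = 6 + 2/3 = 20/3
3 + 1/(20/3) = 3 + 3/20 = 63/20
29 + 1/(63/20) = 29 + 20/63 = 1847/63
5 + 1/(1847/63) = 5 + 63/1847 = 9298/1847
11 + 1/(9298/1847) = 11 + 1847/9298 = 104125/9298

104125/9298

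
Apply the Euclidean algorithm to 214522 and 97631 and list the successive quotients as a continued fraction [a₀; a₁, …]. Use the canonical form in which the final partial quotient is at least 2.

⌊214522/97631⌋ = 2, remainder 19260
⌊97631/19260⌋ = 5, remainder 1331
⌊19260/1331⌋ = 14, remainder 626
⌊1331/626⌋ = 2, remainder 79
⌊626/79⌋ = 7, remainder 73
⌊79/73⌋ = 1, remainder 6
⌊73/6⌋ = 12, remainder 1
⌊6/1⌋ = 6, remainder 0

[2; 5, 14, 2, 7, 1, 12, 6]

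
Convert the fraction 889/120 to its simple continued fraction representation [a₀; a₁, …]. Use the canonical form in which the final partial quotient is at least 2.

[7; 2, 2, 4, 2, 2]

Repeatedly divide and take the remainder:
889 ÷ 120 → quotient 7, remainder 49
120 ÷ 49 → quotient 2, remainder 22
49 ÷ 22 → quotient 2, remainder 5
22 ÷ 5 → quotient 4, remainder 2
5 ÷ 2 → quotient 2, remainder 1
2 ÷ 1 → quotient 2, remainder 0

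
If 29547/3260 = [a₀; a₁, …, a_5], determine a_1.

15

Repeatedly divide and take the remainder:
29547 = 9·3260 + 207, so a_0 = 9
3260 = 15·207 + 155, so a_1 = 15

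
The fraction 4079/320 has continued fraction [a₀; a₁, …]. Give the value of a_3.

1

Run the Euclidean algorithm, recording each quotient:
4079 ÷ 320 → quotient 12, remainder 239
320 ÷ 239 → quotient 1, remainder 81
239 ÷ 81 → quotient 2, remainder 77
81 ÷ 77 → quotient 1, remainder 4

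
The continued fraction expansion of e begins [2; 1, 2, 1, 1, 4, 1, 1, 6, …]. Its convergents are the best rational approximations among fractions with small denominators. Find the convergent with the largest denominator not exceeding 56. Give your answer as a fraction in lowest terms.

106/39

a_0 = 2: 2/1  (≤ bound)
a_1 = 1: 3/1  (≤ bound)
a_2 = 2: 8/3  (≤ bound)
a_3 = 1: 11/4  (≤ bound)
a_4 = 1: 19/7  (≤ bound)
a_5 = 4: 87/32  (≤ bound)
a_6 = 1: 106/39  (≤ bound)
a_7 = 1: 193/71  (> 56, stop)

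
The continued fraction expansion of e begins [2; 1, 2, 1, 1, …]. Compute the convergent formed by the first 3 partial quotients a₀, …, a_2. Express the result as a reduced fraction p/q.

8/3

Compute successive convergents:
a_0 = 2: 2/1
a_1 = 1: 3/1
a_2 = 2: 8/3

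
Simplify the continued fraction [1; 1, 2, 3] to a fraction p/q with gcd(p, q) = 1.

17/10

a_0 = 1: 1/1
a_1 = 1: 2/1
a_2 = 2: 5/3
a_3 = 3: 17/10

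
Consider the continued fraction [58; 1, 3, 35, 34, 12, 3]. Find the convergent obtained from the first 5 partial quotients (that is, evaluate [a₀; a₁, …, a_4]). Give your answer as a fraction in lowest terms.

a_0 = 58: 58/1
a_1 = 1: 59/1
a_2 = 3: 235/4
a_3 = 35: 8284/141
a_4 = 34: 281891/4798

281891/4798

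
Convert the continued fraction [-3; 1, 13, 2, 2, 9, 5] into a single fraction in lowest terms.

-7154/3457

Compute successive convergents:
a_0 = -3: -3/1
a_1 = 1: -2/1
a_2 = 13: -29/14
a_3 = 2: -60/29
a_4 = 2: -149/72
a_5 = 9: -1401/677
a_6 = 5: -7154/3457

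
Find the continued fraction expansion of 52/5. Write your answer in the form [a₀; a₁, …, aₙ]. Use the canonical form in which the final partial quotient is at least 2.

[10; 2, 2]

52 = 10·5 + 2, so a_0 = 10
5 = 2·2 + 1, so a_1 = 2
2 = 2·1 + 0, so a_2 = 2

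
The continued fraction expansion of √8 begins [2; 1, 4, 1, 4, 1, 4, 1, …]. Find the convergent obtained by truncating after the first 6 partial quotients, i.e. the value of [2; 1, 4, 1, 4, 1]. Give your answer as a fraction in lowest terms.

Start with 1.
4 + 1/(1/1) = 4 + 1/1 = 5/1
1 + 1/(5/1) = 1 + 1/5 = 6/5
4 + 1/(6/5) = 4 + 5/6 = 29/6
1 + 1/(29/6) = 1 + 6/29 = 35/29
2 + 1/(35/29) = 2 + 29/35 = 99/35

99/35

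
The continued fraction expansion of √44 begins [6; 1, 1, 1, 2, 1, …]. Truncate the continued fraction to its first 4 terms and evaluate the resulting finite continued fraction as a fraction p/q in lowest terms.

20/3

Compute successive convergents:
a_0 = 6: 6/1
a_1 = 1: 7/1
a_2 = 1: 13/2
a_3 = 1: 20/3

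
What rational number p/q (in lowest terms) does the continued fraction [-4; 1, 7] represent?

a_0 = -4: -4/1
a_1 = 1: -3/1
a_2 = 7: -25/8

-25/8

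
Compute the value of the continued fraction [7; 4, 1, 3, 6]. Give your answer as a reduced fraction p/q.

858/119

Start with 6.
3 + 1/(6/1) = 3 + 1/6 = 19/6
1 + 1/(19/6) = 1 + 6/19 = 25/19
4 + 1/(25/19) = 4 + 19/25 = 119/25
7 + 1/(119/25) = 7 + 25/119 = 858/119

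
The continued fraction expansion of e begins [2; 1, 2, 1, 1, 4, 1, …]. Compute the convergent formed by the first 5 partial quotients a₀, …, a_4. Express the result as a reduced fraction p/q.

19/7

a_0 = 2: 2/1
a_1 = 1: 3/1
a_2 = 2: 8/3
a_3 = 1: 11/4
a_4 = 1: 19/7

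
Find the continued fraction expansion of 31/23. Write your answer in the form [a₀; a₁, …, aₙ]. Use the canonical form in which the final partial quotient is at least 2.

⌊31/23⌋ = 1, remainder 8
⌊23/8⌋ = 2, remainder 7
⌊8/7⌋ = 1, remainder 1
⌊7/1⌋ = 7, remainder 0

[1; 2, 1, 7]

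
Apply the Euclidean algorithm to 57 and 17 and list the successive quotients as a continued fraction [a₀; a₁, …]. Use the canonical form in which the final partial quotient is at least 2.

[3; 2, 1, 5]

57 ÷ 17 → quotient 3, remainder 6
17 ÷ 6 → quotient 2, remainder 5
6 ÷ 5 → quotient 1, remainder 1
5 ÷ 1 → quotient 5, remainder 0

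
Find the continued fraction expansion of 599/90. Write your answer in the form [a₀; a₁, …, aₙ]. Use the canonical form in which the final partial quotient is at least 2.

Run the Euclidean algorithm, recording each quotient:
599 ÷ 90 → quotient 6, remainder 59
90 ÷ 59 → quotient 1, remainder 31
59 ÷ 31 → quotient 1, remainder 28
31 ÷ 28 → quotient 1, remainder 3
28 ÷ 3 → quotient 9, remainder 1
3 ÷ 1 → quotient 3, remainder 0

[6; 1, 1, 1, 9, 3]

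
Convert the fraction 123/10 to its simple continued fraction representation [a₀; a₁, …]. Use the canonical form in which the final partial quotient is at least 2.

[12; 3, 3]

⌊123/10⌋ = 12, remainder 3
⌊10/3⌋ = 3, remainder 1
⌊3/1⌋ = 3, remainder 0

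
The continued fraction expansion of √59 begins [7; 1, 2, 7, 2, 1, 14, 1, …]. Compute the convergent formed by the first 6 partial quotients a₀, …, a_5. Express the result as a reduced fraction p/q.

530/69

Collapse the nested fraction from the inside out:
Start with 1.
2 + 1/(1/1) = 2 + 1/1 = 3/1
7 + 1/(3/1) = 7 + 1/3 = 22/3
2 + 1/(22/3) = 2 + 3/22 = 47/22
1 + 1/(47/22) = 1 + 22/47 = 69/47
7 + 1/(69/47) = 7 + 47/69 = 530/69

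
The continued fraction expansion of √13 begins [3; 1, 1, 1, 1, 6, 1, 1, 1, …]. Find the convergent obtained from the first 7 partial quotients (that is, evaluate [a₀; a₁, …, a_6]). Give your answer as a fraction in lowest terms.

Start with 1.
6 + 1/(1/1) = 6 + 1/1 = 7/1
1 + 1/(7/1) = 1 + 1/7 = 8/7
1 + 1/(8/7) = 1 + 7/8 = 15/8
1 + 1/(15/8) = 1 + 8/15 = 23/15
1 + 1/(23/15) = 1 + 15/23 = 38/23
3 + 1/(38/23) = 3 + 23/38 = 137/38

137/38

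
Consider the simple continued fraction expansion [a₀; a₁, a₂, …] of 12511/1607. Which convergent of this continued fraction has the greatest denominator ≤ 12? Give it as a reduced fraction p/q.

70/9

List convergents until the denominator exceeds the bound:
a_0 = 7: 7/1  (≤ bound)
a_1 = 1: 8/1  (≤ bound)
a_2 = 3: 31/4  (≤ bound)
a_3 = 1: 39/5  (≤ bound)
a_4 = 1: 70/9  (≤ bound)
a_5 = 1: 109/14  (> 12, stop)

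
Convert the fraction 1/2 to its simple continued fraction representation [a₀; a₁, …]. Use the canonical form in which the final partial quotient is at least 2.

Repeatedly divide and take the remainder:
1 = 0·2 + 1, so a_0 = 0
2 = 2·1 + 0, so a_1 = 2

[0; 2]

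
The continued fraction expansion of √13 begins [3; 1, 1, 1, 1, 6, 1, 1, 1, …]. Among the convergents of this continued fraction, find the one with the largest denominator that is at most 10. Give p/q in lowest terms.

List convergents until the denominator exceeds the bound:
a_0 = 3: 3/1  (≤ bound)
a_1 = 1: 4/1  (≤ bound)
a_2 = 1: 7/2  (≤ bound)
a_3 = 1: 11/3  (≤ bound)
a_4 = 1: 18/5  (≤ bound)
a_5 = 6: 119/33  (> 10, stop)

18/5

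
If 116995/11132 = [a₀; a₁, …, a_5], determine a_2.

Repeatedly divide and take the remainder:
⌊116995/11132⌋ = 10, remainder 5675
⌊11132/5675⌋ = 1, remainder 5457
⌊5675/5457⌋ = 1, remainder 218

1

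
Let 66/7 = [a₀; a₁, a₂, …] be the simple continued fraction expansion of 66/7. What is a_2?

Apply division with remainder until the remainder is 0:
66 ÷ 7 → quotient 9, remainder 3
7 ÷ 3 → quotient 2, remainder 1
3 ÷ 1 → quotient 3, remainder 0

3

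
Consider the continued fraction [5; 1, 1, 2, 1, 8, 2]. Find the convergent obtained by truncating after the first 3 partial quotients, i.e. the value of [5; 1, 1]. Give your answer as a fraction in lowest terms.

Starting at the tail and folding back:
Start with 1.
1 + 1/(1/1) = 1 + 1/1 = 2/1
5 + 1/(2/1) = 5 + 1/2 = 11/2

11/2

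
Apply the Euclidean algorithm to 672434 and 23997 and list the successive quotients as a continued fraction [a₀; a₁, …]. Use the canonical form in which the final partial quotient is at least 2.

672434 = 28·23997 + 518, so a_0 = 28
23997 = 46·518 + 169, so a_1 = 46
518 = 3·169 + 11, so a_2 = 3
169 = 15·11 + 4, so a_3 = 15
11 = 2·4 + 3, so a_4 = 2
4 = 1·3 + 1, so a_5 = 1
3 = 3·1 + 0, so a_6 = 3

[28; 46, 3, 15, 2, 1, 3]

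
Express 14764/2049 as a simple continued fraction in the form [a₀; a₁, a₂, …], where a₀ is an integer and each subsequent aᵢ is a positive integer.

14764 ÷ 2049 → quotient 7, remainder 421
2049 ÷ 421 → quotient 4, remainder 365
421 ÷ 365 → quotient 1, remainder 56
365 ÷ 56 → quotient 6, remainder 29
56 ÷ 29 → quotient 1, remainder 27
29 ÷ 27 → quotient 1, remainder 2
27 ÷ 2 → quotient 13, remainder 1
2 ÷ 1 → quotient 2, remainder 0

[7; 4, 1, 6, 1, 1, 13, 2]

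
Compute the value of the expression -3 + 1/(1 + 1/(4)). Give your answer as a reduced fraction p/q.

-11/5

Work from the innermost term outward:
Start with 4.
1 + 1/(4/1) = 1 + 1/4 = 5/4
-3 + 1/(5/4) = -3 + 4/5 = -11/5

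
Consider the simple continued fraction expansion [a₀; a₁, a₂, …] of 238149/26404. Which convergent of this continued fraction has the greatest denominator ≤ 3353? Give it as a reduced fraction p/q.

7892/875

a_0 = 9: 9/1  (≤ bound)
a_1 = 51: 460/51  (≤ bound)
a_2 = 2: 929/103  (≤ bound)
a_3 = 7: 6963/772  (≤ bound)
a_4 = 1: 7892/875  (≤ bound)
a_5 = 3: 30639/3397  (> 3353, stop)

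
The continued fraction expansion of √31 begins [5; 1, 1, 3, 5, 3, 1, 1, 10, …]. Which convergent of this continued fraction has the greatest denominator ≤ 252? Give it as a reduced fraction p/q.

a_0 = 5: 5/1  (≤ bound)
a_1 = 1: 6/1  (≤ bound)
a_2 = 1: 11/2  (≤ bound)
a_3 = 3: 39/7  (≤ bound)
a_4 = 5: 206/37  (≤ bound)
a_5 = 3: 657/118  (≤ bound)
a_6 = 1: 863/155  (≤ bound)
a_7 = 1: 1520/273  (> 252, stop)

863/155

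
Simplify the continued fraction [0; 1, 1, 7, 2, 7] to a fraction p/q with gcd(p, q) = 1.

127/239

a_0 = 0: 0/1
a_1 = 1: 1/1
a_2 = 1: 1/2
a_3 = 7: 8/15
a_4 = 2: 17/32
a_5 = 7: 127/239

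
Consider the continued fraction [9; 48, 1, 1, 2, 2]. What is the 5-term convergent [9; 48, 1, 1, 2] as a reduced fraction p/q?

Start with 2.
1 + 1/(2/1) = 1 + 1/2 = 3/2
1 + 1/(3/2) = 1 + 2/3 = 5/3
48 + 1/(5/3) = 48 + 3/5 = 243/5
9 + 1/(243/5) = 9 + 5/243 = 2192/243

2192/243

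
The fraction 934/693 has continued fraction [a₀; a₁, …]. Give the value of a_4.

⌊934/693⌋ = 1, remainder 241
⌊693/241⌋ = 2, remainder 211
⌊241/211⌋ = 1, remainder 30
⌊211/30⌋ = 7, remainder 1
⌊30/1⌋ = 30, remainder 0

30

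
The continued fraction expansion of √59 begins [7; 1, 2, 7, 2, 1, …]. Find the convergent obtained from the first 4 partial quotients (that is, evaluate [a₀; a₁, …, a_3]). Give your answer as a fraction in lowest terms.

a_0 = 7: 7/1
a_1 = 1: 8/1
a_2 = 2: 23/3
a_3 = 7: 169/22

169/22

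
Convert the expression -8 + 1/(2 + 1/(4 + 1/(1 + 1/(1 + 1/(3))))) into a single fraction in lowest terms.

a_0 = -8: -8/1
a_1 = 2: -15/2
a_2 = 4: -68/9
a_3 = 1: -83/11
a_4 = 1: -151/20
a_5 = 3: -536/71

-536/71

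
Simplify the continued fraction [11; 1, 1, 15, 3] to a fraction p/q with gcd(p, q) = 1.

1094/95

a_0 = 11: 11/1
a_1 = 1: 12/1
a_2 = 1: 23/2
a_3 = 15: 357/31
a_4 = 3: 1094/95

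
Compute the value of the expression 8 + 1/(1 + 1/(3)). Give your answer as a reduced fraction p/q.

a_0 = 8: 8/1
a_1 = 1: 9/1
a_2 = 3: 35/4

35/4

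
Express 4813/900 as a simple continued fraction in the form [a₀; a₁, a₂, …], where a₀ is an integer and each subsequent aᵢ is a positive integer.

[5; 2, 1, 7, 39]

⌊4813/900⌋ = 5, remainder 313
⌊900/313⌋ = 2, remainder 274
⌊313/274⌋ = 1, remainder 39
⌊274/39⌋ = 7, remainder 1
⌊39/1⌋ = 39, remainder 0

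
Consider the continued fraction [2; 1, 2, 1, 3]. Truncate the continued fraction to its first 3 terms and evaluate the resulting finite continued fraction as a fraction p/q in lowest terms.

Start with 2.
1 + 1/(2/1) = 1 + 1/2 = 3/2
2 + 1/(3/2) = 2 + 2/3 = 8/3

8/3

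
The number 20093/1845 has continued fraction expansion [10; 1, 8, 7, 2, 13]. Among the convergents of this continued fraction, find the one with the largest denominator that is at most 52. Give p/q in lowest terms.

98/9

a_0 = 10: 10/1  (≤ bound)
a_1 = 1: 11/1  (≤ bound)
a_2 = 8: 98/9  (≤ bound)
a_3 = 7: 697/64  (> 52, stop)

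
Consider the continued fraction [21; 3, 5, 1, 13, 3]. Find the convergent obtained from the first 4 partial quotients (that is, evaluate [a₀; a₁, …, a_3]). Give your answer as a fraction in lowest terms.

405/19

Compute successive convergents:
a_0 = 21: 21/1
a_1 = 3: 64/3
a_2 = 5: 341/16
a_3 = 1: 405/19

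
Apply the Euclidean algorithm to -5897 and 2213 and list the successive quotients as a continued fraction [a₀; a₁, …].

Apply division with remainder until the remainder is 0:
-5897 ÷ 2213 → quotient -3, remainder 742
2213 ÷ 742 → quotient 2, remainder 729
742 ÷ 729 → quotient 1, remainder 13
729 ÷ 13 → quotient 56, remainder 1
13 ÷ 1 → quotient 13, remainder 0

[-3; 2, 1, 56, 13]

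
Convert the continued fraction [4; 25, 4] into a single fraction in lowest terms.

408/101

Compute successive convergents:
a_0 = 4: 4/1
a_1 = 25: 101/25
a_2 = 4: 408/101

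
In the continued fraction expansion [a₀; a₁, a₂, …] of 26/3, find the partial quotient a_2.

26 ÷ 3 → quotient 8, remainder 2
3 ÷ 2 → quotient 1, remainder 1
2 ÷ 1 → quotient 2, remainder 0

2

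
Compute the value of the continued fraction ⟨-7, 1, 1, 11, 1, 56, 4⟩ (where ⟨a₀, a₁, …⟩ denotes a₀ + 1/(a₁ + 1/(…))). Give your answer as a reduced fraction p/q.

-37046/5717

Build up convergents one term at a time:
a_0 = -7: -7/1
a_1 = 1: -6/1
a_2 = 1: -13/2
a_3 = 11: -149/23
a_4 = 1: -162/25
a_5 = 56: -9221/1423
a_6 = 4: -37046/5717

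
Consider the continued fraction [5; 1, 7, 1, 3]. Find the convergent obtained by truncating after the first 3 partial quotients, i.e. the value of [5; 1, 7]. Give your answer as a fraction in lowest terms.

47/8

Start with 7.
1 + 1/(7/1) = 1 + 1/7 = 8/7
5 + 1/(8/7) = 5 + 7/8 = 47/8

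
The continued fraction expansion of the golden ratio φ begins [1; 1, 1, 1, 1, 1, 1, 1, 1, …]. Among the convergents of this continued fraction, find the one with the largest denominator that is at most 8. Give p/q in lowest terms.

13/8

a_0 = 1: 1/1  (≤ bound)
a_1 = 1: 2/1  (≤ bound)
a_2 = 1: 3/2  (≤ bound)
a_3 = 1: 5/3  (≤ bound)
a_4 = 1: 8/5  (≤ bound)
a_5 = 1: 13/8  (≤ bound)
a_6 = 1: 21/13  (> 8, stop)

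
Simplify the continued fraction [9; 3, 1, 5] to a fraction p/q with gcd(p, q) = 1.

213/23

Start with 5.
1 + 1/(5/1) = 1 + 1/5 = 6/5
3 + 1/(6/5) = 3 + 5/6 = 23/6
9 + 1/(23/6) = 9 + 6/23 = 213/23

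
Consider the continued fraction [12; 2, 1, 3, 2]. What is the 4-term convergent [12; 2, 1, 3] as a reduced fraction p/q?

Start with 3.
1 + 1/(3/1) = 1 + 1/3 = 4/3
2 + 1/(4/3) = 2 + 3/4 = 11/4
12 + 1/(11/4) = 12 + 4/11 = 136/11

136/11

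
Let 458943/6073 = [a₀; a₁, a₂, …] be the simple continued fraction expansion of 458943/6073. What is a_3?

3

⌊458943/6073⌋ = 75, remainder 3468
⌊6073/3468⌋ = 1, remainder 2605
⌊3468/2605⌋ = 1, remainder 863
⌊2605/863⌋ = 3, remainder 16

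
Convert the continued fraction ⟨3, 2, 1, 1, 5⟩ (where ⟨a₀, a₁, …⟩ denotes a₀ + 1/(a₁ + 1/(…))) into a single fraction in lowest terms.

95/28

Build up convergents one term at a time:
a_0 = 3: 3/1
a_1 = 2: 7/2
a_2 = 1: 10/3
a_3 = 1: 17/5
a_4 = 5: 95/28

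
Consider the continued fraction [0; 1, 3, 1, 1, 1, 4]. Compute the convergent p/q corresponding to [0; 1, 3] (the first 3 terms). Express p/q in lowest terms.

Work from the innermost term outward:
Start with 3.
1 + 1/(3/1) = 1 + 1/3 = 4/3
0 + 1/(4/3) = 0 + 3/4 = 3/4

3/4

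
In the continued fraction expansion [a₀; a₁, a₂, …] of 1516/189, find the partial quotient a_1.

47

⌊1516/189⌋ = 8, remainder 4
⌊189/4⌋ = 47, remainder 1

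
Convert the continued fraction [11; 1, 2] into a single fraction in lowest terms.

Start with 2.
1 + 1/(2/1) = 1 + 1/2 = 3/2
11 + 1/(3/2) = 11 + 2/3 = 35/3

35/3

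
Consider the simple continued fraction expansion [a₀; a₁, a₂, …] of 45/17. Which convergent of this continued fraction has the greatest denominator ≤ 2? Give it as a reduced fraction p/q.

List convergents until the denominator exceeds the bound:
a_0 = 2: 2/1  (≤ bound)
a_1 = 1: 3/1  (≤ bound)
a_2 = 1: 5/2  (≤ bound)
a_3 = 1: 8/3  (> 2, stop)

5/2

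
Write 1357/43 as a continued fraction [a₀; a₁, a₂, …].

[31; 1, 1, 3, 1, 4]

1357 ÷ 43 → quotient 31, remainder 24
43 ÷ 24 → quotient 1, remainder 19
24 ÷ 19 → quotient 1, remainder 5
19 ÷ 5 → quotient 3, remainder 4
5 ÷ 4 → quotient 1, remainder 1
4 ÷ 1 → quotient 4, remainder 0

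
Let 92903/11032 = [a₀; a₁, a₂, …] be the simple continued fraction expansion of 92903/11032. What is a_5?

92903 ÷ 11032 → quotient 8, remainder 4647
11032 ÷ 4647 → quotient 2, remainder 1738
4647 ÷ 1738 → quotient 2, remainder 1171
1738 ÷ 1171 → quotient 1, remainder 567
1171 ÷ 567 → quotient 2, remainder 37
567 ÷ 37 → quotient 15, remainder 12

15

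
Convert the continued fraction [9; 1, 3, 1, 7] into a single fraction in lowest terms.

Start with 7.
1 + 1/(7/1) = 1 + 1/7 = 8/7
3 + 1/(8/7) = 3 + 7/8 = 31/8
1 + 1/(31/8) = 1 + 8/31 = 39/31
9 + 1/(39/31) = 9 + 31/39 = 382/39

382/39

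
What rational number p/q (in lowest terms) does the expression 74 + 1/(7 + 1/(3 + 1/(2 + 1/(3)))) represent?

a_0 = 74: 74/1
a_1 = 7: 519/7
a_2 = 3: 1631/22
a_3 = 2: 3781/51
a_4 = 3: 12974/175

12974/175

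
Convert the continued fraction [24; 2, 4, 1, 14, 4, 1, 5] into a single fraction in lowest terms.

117208/4793

Collapse the nested fraction from the inside out:
Start with 5.
1 + 1/(5/1) = 1 + 1/5 = 6/5
4 + 1/(6/5) = 4 + 5/6 = 29/6
14 + 1/(29/6) = 14 + 6/29 = 412/29
1 + 1/(412/29) = 1 + 29/412 = 441/412
4 + 1/(441/412) = 4 + 412/441 = 2176/441
2 + 1/(2176/441) = 2 + 441/2176 = 4793/2176
24 + 1/(4793/2176) = 24 + 2176/4793 = 117208/4793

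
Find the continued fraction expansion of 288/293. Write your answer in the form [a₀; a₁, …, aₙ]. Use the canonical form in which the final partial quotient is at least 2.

288 ÷ 293 → quotient 0, remainder 288
293 ÷ 288 → quotient 1, remainder 5
288 ÷ 5 → quotient 57, remainder 3
5 ÷ 3 → quotient 1, remainder 2
3 ÷ 2 → quotient 1, remainder 1
2 ÷ 1 → quotient 2, remainder 0

[0; 1, 57, 1, 1, 2]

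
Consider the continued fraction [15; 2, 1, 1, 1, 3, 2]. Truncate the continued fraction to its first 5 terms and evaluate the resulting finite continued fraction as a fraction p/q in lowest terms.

123/8

a_0 = 15: 15/1
a_1 = 2: 31/2
a_2 = 1: 46/3
a_3 = 1: 77/5
a_4 = 1: 123/8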